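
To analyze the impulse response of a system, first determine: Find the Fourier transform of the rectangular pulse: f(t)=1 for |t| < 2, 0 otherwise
F(omega)=integral from -2 to 2 of e^(-j * omega * t) dt
=2 * sin(2 * omega)/omega=4 * sinc(2 * omega/pi)

Answer: 2 * sin(2 * omega)/omega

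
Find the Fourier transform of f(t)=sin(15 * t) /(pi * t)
sin(W*t)/(pi*t)=(W/pi)*sinc(W*t/pi) is the impulse response of the ideal low-pass filter with cutoff W (here W=15).
Its Fourier transform is a rectangular function:
F(omega)=1 for |omega| < 15, 0 otherwise

Answer: rect(omega/30) [i.e., 1 for |omega| < 15, 0 otherwise]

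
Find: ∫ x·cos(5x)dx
By parts: u=x, dv=cos(5x) dx
du=dx, v=sin(5x)/5
=x·sin(5x)/5+cos(5x)/5²+C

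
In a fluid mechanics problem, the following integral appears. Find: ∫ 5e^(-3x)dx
Since d/dx[e^(-3x)]=-3e^(-3x), we get -5/3 e^(-3x) + C

Answer: (-5/3)e^(-3x) + C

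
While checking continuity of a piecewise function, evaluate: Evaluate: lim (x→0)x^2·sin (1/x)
Squeeze theorem: -|x^2| ≤ x^2·sin(1/x) ≤ |x^2|
Since x^2 → 0 as x → 0, by squeeze theorem the limit is 0

Answer: 0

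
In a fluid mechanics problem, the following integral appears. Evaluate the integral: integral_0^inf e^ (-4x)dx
integral_0^inf e^(-4x) dx = [-1/4 * e^(-4x)]_0^inf
= 0 - (-1/4) = 1/4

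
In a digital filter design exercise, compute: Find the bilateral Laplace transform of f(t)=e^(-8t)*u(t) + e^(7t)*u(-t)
For e^(-8t)*u(t): L=1/(s+8), Re(s) > -8
For e^(7t)*u(-t): L=-1/(s-7), Re(s) < 7
Combined: F(s)=1/(s+8)-1/(s-7), -8 < Re(s) < 7

Answer: 1/(s+8)-1/(s-7), ROC: -8 < Re(s) < 7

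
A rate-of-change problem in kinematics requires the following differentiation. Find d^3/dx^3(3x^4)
Apply power rule 3 times:
d^1: 12x^3
d^2: 36x^2
d^3: 72x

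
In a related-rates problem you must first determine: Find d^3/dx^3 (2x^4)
Apply power rule 3 times:
d^1: 8x^3
d^2: 24x^2
d^3: 48x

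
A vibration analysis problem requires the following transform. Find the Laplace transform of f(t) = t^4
L{t^n} = n!/s^(n + 1)
L{t^4} = 4!/s^5 = 24/s^5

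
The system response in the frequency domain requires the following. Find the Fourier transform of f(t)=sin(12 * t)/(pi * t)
sin(W*t)/(pi*t) = (W/pi)*sinc(W*t/pi) is the impulse response of the ideal low-pass filter with cutoff W (here W = 12).
Its Fourier transform is a rectangular function:
F(omega) = 1 for |omega| < 12, 0 otherwise

Answer: rect(omega/24) [i.e., 1 for |omega| < 12, 0 otherwise]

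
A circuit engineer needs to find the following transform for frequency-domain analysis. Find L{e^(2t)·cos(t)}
First shifting: L{e^(at)f(t)} = F(s-a)
L{cos(t)} = s/(s²+1)
Shift: (s-2)/((s-2)²+1)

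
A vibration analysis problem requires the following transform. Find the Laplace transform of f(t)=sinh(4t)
L{sinh(at)} = a/(s²-a²)
L{sinh(4t)} = 4/(s²-16)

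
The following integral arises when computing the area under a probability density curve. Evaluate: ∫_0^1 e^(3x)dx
Antiderivative: (1/3)e^(3x)
Evaluate: (1/3)(e^3-1)

Answer: (e^3-1)/3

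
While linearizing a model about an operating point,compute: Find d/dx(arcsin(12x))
d/dx[arcsin(u)]=u'/√(1-u²), u=12x, u'=12

Answer: 12/√(1-144x²)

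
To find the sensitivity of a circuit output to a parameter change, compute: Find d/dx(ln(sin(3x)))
Chain rule: d/dx[ln(u)]=u'/u where u=sin(3x)
u'=3cos(3x)

Answer: (3cos(3x))/(sin(3x))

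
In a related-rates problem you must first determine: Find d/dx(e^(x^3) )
Chain rule: d/dx[e^u]=e^u · u' where u=x^3
u'=3x^2

Answer: 3x^2·e^(x^3)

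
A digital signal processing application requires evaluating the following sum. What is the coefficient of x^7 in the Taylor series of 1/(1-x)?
1/(1-x) = Σ x^n for |x|<1
All coefficients are 1

Answer: 1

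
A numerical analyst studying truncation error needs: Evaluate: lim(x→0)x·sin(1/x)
Squeeze theorem: -|x| ≤ x·sin(1/x) ≤ |x|
Since x → 0 as x → 0, by squeeze theorem the limit is 0

Answer: 0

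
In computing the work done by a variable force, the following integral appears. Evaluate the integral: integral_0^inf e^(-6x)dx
integral_0^inf e^(-6x) dx = [-1/6*e^(-6x)]_0^inf
= 0 - (-1/6) = 1/6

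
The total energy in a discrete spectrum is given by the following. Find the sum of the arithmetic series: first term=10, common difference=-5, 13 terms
Last term: a_n = 10+(13-1)·-5 = -50
Sum = n(a_1+a_n)/2 = 13(10+(-50))/2 = -260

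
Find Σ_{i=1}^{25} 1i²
=1·n(n+1)(2n+1)/6=1·25·26·51/6=5525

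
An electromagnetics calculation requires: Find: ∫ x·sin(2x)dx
By parts: u=x, dv=sin(2x) dx
du=dx, v=-cos(2x)/2
=-x·cos(2x)/2 + sin(2x)/2² + C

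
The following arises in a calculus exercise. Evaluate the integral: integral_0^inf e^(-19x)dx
integral_0^inf e^(-19x) dx = [-1/19 * e^(-19x)]_0^inf
= 0 - (-1/19) = 1/19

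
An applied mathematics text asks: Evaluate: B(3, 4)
B(x,y)=Γ(x)Γ(y)/Γ(x + y)=(x-1)!(y-1)!/(x + y-1)!
B(3,4)=2!·3!/6!=1/60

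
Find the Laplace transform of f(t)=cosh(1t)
L{cosh(at)} = s/(s²-a²)
L{cosh(1t)} = s/(s²-1)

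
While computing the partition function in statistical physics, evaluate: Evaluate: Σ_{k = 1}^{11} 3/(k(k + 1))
Partial fractions: 3/(k(k + 1))=3/k - 3/(k + 1)
Telescoping sum: 3(1 - 1/12)=3·11/12

Answer: 11/4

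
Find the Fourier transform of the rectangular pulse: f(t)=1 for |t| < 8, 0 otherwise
F(omega)=integral from -8 to 8 of e^(-j * omega * t) dt
=2 * sin(8 * omega)/omega=16 * sinc(8 * omega/pi)

Answer: 2 * sin(8 * omega)/omega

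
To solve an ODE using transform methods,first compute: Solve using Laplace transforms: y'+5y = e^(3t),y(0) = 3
Take L: sY - 3+5Y=1/(s-3)
Y(s+5)=1/(s-3)+3
Y=1/((s-3)(s+5))+3/(s+5)
Partial fractions: 1/((s-3)(s+5))=(1/8)/(s-3) - (1/8)/(s+5)
So Y=(1/8)/(s-3)+(23/8)/(s+5)
Inverse Laplace transform (L^(-1){1/(s-3)}=e^(3t), L^(-1){1/(s+5)}=e^(-5t)):

Answer: y(t)=(1/8)·e^(3t)+(23/8)·e^(-5t)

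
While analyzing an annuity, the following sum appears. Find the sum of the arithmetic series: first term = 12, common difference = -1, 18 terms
Last term: a_n = 12+(18-1)·-1 = -5
Sum = n(a_1+a_n)/2 = 18(12+(-5))/2 = 63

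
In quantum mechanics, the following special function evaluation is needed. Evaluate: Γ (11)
Γ(n)=(n-1)! for positive integers
Γ(11)=10!=3628800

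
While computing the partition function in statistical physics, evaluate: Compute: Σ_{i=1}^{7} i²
Using formula: Σ i^2=n(n + 1)(2n + 1)/6=7·8·15/6=140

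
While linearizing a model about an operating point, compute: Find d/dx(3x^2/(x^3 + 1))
Quotient rule: (f/g)' = (f'g - fg')/g²
f = 3x^2, f' = 6x
g = x^3+1, g' = 3x^2

Answer: (6x·(x^3+1)-9x^4)/(x^3+1)²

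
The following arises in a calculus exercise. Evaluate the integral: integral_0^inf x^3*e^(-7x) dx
This is a Gamma integral. Substitute u=7x (du=7 dx):
integral_0^inf x^3 * e^(-7x) dx=(1/7^4) integral_0^inf u^3 * e^(-u) du
=Gamma(4)/7^4=3!/7^4=6/2401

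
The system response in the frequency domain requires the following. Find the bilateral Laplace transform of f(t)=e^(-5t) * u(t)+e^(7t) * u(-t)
For e^(-5t) * u(t): L=1/(s+5), Re(s) > -5
For e^(7t) * u(-t): L=-1/(s-7), Re(s) < 7
Combined: F(s)=1/(s+5)-1/(s-7), -5 < Re(s) < 7

Answer: 1/(s+5)-1/(s-7), ROC: -5 < Re(s) < 7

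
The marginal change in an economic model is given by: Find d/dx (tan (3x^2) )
Chain rule: d/dx[tan(u)]=sec²(u)·u' where u=3x^2
u'=6x

Answer: 6x·sec²(3x^2)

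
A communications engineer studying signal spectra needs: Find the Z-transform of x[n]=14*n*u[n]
Z{n*u[n]} = z/(z-1)^2
By linearity: Z{14*n*u[n]} = 14z/(z-1)^2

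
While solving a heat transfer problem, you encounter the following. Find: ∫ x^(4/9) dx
Power rule: ∫ x^(4/9) dx=x^(13/9)/(13/9) + C

Answer: (9/13)·x^(13/9) + C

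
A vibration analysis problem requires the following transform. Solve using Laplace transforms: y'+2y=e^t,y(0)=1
Take L: sY - 1+2Y=1/(s-1)
Y(s+2)=1/(s-1)+1
Y=1/((s-1)(s+2))+1/(s+2)
Partial fractions: 1/((s-1)(s+2))=(1/3)/(s-1) - (1/3)/(s+2)
So Y=(1/3)/(s-1)+(2/3)/(s+2)
Inverse Laplace transform (L^(-1){1/(s-1)}=e^t, L^(-1){1/(s+2)}=e^(-2t)):

Answer: y(t)=(1/3)·e^t+(2/3)·e^(-2t)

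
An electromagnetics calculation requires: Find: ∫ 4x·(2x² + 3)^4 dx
Let u=2x²+3, du=4x dx
∫ u^4 du=u^5/5+C

Answer: (2x²+3)^5/5+C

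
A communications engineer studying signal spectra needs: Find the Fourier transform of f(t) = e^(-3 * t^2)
The Fourier transform of a Gaussian e^(-a*t^2) is sqrt(pi/a)*e^(-omega^2/(4a)).
With a = 3: F(omega) = sqrt(pi/3)*e^(-omega^2/12)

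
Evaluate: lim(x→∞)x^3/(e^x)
Apply L'Hôpital 3 times (∞/∞ each time):
Eventually get 3!/(e^x) → 0

Answer: 0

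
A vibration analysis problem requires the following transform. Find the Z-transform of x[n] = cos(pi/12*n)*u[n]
Z{cos(w0*n)*u[n]}=z(z - cos(w0))/(z^2 - 2z*cos(w0) + 1)
With w0=pi/12: X(z)=z(z - cos(pi/12))/(z^2 - 2z*cos(pi/12) + 1)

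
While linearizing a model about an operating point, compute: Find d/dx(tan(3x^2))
Chain rule: d/dx[tan(u)] = sec²(u)·u' where u = 3x^2
u' = 6x

Answer: 6x·sec²(3x^2)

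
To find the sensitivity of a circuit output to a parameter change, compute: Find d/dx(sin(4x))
Chain rule: d/dx[sin(u)]=cos(u)·u' where u=4x
u'=4

Answer: 4·cos(4x)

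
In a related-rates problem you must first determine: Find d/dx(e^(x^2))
Chain rule: d/dx[e^u] = e^u · u' where u = x^2
u' = 2x

Answer: 2x·e^(x^2)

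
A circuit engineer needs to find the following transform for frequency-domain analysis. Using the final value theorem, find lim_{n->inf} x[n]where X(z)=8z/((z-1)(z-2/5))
Final value theorem: lim x[n] = lim_{z->1} (z-1)*X(z)
(z-1)*X(z) = 8z/(z-2/5)
As z->1: 8/(1 - 2/5) = 8/(3/5) = 40/3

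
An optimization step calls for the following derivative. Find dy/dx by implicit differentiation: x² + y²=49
Differentiate both sides: 2x + 2y·(dy/dx) = 0
Solve: dy/dx = -2x/(2y) = -x/y

Answer: dy/dx = -x/y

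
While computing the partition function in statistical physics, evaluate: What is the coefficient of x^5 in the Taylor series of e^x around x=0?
Taylor series of e^x = Σ x^n/n!
Coefficient of x^5 = 1/5! = 1/120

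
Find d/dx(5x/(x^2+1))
Quotient rule: (f/g)' = (f'g - fg')/g²
f = 5x, f' = 5
g = x^2+1, g' = 2x

Answer: (5·(x^2+1)-10x^2)/(x^2+1)²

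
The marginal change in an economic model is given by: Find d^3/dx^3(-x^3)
Apply power rule 3 times:
d^1: -3x^2
d^2: -6x
d^3: -6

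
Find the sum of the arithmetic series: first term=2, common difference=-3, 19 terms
Last term: a_n = 2 + (19 - 1)·-3 = -52
Sum = n(a_1 + a_n)/2 = 19(2 + (-52))/2 = -475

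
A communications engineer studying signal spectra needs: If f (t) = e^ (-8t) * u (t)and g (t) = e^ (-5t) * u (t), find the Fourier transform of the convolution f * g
By the convolution theorem: F{f * g}=F(omega) * G(omega)
F(omega)=1/(8+j * omega), G(omega)=1/(5+j * omega)
F{f * g}=1/((8+j * omega)(5+j * omega))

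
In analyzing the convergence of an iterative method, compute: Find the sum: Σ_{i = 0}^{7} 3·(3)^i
Geometric series: S=a(1 - r^n)/(1 - r)
a=3, r=3, n=8
S=3(1-6561)/-2=9840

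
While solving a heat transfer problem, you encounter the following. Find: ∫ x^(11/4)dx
Power rule: ∫ x^(11/4) dx=x^(15/4)/(15/4)+C

Answer: (4/15)·x^(15/4)+C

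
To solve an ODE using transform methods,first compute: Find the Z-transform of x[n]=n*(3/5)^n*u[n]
Using the property Z{n * a^n * u[n]}=az/(z-a)^2
With a=3/5: X(z)=(3/5)z/(z - 3/5)^2, |z| > 3/5

Answer: (3/5)z/(z - 3/5)^2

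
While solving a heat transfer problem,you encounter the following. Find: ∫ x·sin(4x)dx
By parts: u=x, dv=sin(4x) dx
du=dx, v=-cos(4x)/4
=-x·cos(4x)/4 + sin(4x)/4² + C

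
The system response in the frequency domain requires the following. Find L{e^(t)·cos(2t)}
First shifting: L{e^(at)f(t)}=F(s-a)
L{cos(2t)}=s/(s² + 4)
Shift: (s-1)/((s-1)² + 4)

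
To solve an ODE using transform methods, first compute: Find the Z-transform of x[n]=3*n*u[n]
Z{n * u[n]}=z/(z-1)^2
By linearity: Z{3 * n * u[n]}=3z/(z-1)^2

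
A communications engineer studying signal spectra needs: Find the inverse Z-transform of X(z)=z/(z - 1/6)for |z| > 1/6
Standard pair: z/(z-a) <-> a^n*u[n] for causal signals
With a=1/6: x[n]=(1/6)^n*u[n]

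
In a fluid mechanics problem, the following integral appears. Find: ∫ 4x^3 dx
Using power rule: ∫ 4x^3 dx=4/4 x^4+C=x^4+C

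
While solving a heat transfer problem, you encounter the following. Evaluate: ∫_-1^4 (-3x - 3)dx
Step 1: Find antiderivative F(x) = (-3/2)x^2-3x
Step 2: F(4) - F(-1) = -36 - (3/2) = -75/2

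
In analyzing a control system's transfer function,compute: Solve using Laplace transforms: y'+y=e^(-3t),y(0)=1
Take L: sY - 1+Y = 1/(s+3)
Y(s+1) = 1/(s+3)+1
Y = 1/((s+3)(s+1))+1/(s+1)
Partial fractions: 1/((s+3)(s+1)) = -(1/2)/(s+3)+(1/2)/(s+1)
So Y = -(1/2)/(s+3)+(3/2)/(s+1)
Inverse Laplace transform (L^(-1){1/(s+3)} = e^(-3t), L^(-1){1/(s+1)} = e^(-t)):

Answer: y(t) = (-1/2)·e^(-3t)+(3/2)·e^(-t)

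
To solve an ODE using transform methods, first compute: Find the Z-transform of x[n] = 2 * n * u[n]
Z{n*u[n]}=z/(z-1)^2
By linearity: Z{2*n*u[n]}=2z/(z-1)^2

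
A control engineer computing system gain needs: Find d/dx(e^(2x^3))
Chain rule: d/dx[e^u]=e^u · u' where u=2x^3
u'=6x^2

Answer: 6x^2·e^(2x^3)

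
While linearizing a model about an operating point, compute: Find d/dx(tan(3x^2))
Chain rule: d/dx[tan(u)]=sec²(u)·u' where u=3x^2
u'=6x

Answer: 6x·sec²(3x^2)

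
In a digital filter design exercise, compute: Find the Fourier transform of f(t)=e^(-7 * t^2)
The Fourier transform of a Gaussian e^(-a * t^2) is sqrt(pi/a) * e^(-omega^2/(4a)).
With a = 7: F(omega) = sqrt(pi/7) * e^(-omega^2/28)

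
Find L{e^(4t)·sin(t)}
First shifting: L{e^(at)f(t)}=F(s-a)
L{sin(t)}=1/(s² + 1)
Shift: 1/((s-4)² + 1)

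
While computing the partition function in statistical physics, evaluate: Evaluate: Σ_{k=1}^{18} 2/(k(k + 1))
Partial fractions: 2/(k(k + 1)) = 2/k - 2/(k + 1)
Telescoping sum: 2(1 - 1/19) = 2·18/19

Answer: 36/19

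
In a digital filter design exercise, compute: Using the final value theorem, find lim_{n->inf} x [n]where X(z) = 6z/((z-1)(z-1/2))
Final value theorem: lim x[n] = lim_{z->1} (z-1)*X(z)
(z-1)*X(z) = 6z/(z-1/2)
As z->1: 6/(1 - 1/2) = 6/(1/2) = 12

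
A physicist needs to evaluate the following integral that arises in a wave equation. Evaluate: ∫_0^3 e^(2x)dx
Antiderivative: (1/2)e^(2x)
Evaluate: (1/2)(e^6 - 1)

Answer: (e^6 - 1)/2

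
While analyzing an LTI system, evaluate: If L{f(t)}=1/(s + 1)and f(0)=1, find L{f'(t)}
L{f'(t)}=s·F(s) - f(0)=s/(s + 1) - 1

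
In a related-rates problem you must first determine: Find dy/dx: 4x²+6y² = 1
Differentiate: 8x + 12y·(dy/dx) = 0
dy/dx = -8x/(12y) = -(2/3)·(x/y)

Answer: dy/dx = -(2/3)·(x/y)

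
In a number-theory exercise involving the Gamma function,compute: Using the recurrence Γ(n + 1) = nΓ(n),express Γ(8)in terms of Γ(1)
Γ(8) = 7Γ(7) = 7·6Γ(6) = ... = 7!·Γ(1) = 5040·Γ(1)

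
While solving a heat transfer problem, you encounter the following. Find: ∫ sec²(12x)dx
Since d/dx[tan(12x)] = 12sec²(12x), integral = tan(12x)/12+C

Answer: (1/12)tan(12x)+C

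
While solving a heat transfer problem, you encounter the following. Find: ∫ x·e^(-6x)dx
Integration by parts: u=x, dv=e^(-6x) dx
du=dx, v=e^(-6x)/(-6)
=x·e^(-6x)/(-6) - ∫ e^(-6x)/(-6) dx
=x·e^(-6x)/(-6) - e^(-6x)/36+C

Answer: e^(-6x)(x/(-6)-1/36)+C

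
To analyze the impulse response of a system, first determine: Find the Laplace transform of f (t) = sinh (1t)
L{sinh(at)} = a/(s²-a²)
L{sinh(1t)} = 1/(s²-1)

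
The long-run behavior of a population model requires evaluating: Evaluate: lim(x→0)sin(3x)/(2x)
L'Hôpital (0/0): lim 3cos(3x)/2=3/2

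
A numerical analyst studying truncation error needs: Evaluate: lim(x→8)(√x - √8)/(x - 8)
Multiply by conjugate (√x + √8)/(√x + √8):
= (x - 8)/((x - 8)(√x + √8)) = 1/(√x + √8)
As x → 8: 1/(2√8)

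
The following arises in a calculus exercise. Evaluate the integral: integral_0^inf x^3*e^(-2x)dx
This is a Gamma integral. Substitute u=2x (du=2 dx):
integral_0^inf x^3 * e^(-2x) dx=(1/2^4) integral_0^inf u^3 * e^(-u) du
=Gamma(4)/2^4=3!/2^4=6/16

Answer: 3/8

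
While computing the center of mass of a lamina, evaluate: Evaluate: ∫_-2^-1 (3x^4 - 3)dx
Step 1: Find antiderivative F(x)=(3/5)x^5 - 3x
Step 2: F(-1) - F(-2)=12/5 - (-66/5)=78/5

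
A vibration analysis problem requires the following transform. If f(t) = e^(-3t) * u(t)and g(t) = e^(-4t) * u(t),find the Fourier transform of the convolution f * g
By the convolution theorem: F{f*g}=F(omega)*G(omega)
F(omega)=1/(3 + j*omega), G(omega)=1/(4 + j*omega)
F{f*g}=1/((3 + j*omega)(4 + j*omega))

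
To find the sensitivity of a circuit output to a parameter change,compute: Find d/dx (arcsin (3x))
d/dx[arcsin(u)]=u'/√(1-u²), u=3x, u'=3

Answer: 3/√(1 - 9x²)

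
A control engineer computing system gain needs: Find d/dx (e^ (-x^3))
Chain rule: d/dx[e^u] = e^u · u' where u = -x^3
u' = -3x^2

Answer: -3x^2·e^(-x^3)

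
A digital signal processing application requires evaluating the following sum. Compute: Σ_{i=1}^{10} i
Using formula: Σ i^1=n(n+1)/2=10·11/2=55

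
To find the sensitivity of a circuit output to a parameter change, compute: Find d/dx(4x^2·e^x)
Product rule: (fg)' = f'g+fg'
f = 4x^2, f' = 8x
g = e^x, g' = e^x

Answer: 8x·e^x+4x^2·e^x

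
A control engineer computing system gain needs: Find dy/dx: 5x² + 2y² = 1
Differentiate: 10x + 4y·(dy/dx)=0
dy/dx=-10x/(4y)=-(5/2)·(x/y)

Answer: dy/dx=-(5/2)·(x/y)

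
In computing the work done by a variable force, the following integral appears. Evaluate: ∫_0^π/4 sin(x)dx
Antiderivative: -cos(x)
Evaluate at bounds: [-cos(1·π/4)/1] - [-cos(1·0)/1]
= (-(√2/2)+(1))/1 = 1 - √2/2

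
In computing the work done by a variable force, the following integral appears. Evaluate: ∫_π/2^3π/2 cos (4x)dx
Antiderivative: sin(4x)/4
Evaluate at bounds: [sin(4·3π/2)/4] - [sin(4·π/2)/4]
=((0) - (0))/4=0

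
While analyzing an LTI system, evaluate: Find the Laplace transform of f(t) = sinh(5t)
L{sinh(at)} = a/(s²-a²)
L{sinh(5t)} = 5/(s²-25)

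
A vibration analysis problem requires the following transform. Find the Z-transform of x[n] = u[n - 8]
Using the time-shift property: Z{u[n-8]} = z^(-8)*z/(z-1)
= z^(-7)/(z-1)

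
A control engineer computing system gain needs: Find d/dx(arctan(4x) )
d/dx[arctan(u)]=u'/(1+u²), u=4x, u'=4

Answer: 4/(1+16x²)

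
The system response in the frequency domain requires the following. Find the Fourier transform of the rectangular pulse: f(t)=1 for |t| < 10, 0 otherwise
F(omega) = integral from -10 to 10 of e^(-j*omega*t) dt
= 2*sin(10*omega)/omega = 20*sinc(10*omega/pi)

Answer: 2*sin(10*omega)/omega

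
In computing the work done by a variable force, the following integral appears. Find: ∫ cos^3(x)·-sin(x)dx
Let u = cos(x), du = -sin(x) dx
∫ u^3 du = u^4/4+C

Answer: cos^4(x)/4+C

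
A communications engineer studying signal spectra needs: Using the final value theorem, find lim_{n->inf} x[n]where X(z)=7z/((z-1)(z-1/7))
Final value theorem: lim x[n] = lim_{z->1} (z-1)*X(z)
(z-1)*X(z) = 7z/(z-1/7)
As z->1: 7/(1 - 1/7) = 7/(6/7) = 49/6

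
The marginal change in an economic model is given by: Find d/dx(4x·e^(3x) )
Product rule: (fg)'=f'g+fg'
f=4x, f'=4
g=e^(3x), g'=3·e^(3x)

Answer: 4·e^(3x)+12x·e^(3x)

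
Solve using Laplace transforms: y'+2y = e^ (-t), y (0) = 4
Take L: sY - 4+2Y=1/(s+1)
Y(s+2)=1/(s+1)+4
Y=1/((s+1)(s+2))+4/(s+2)
Partial fractions: 1/((s+1)(s+2))=1/(s+1)-1/(s+2)
So Y=1/(s+1)+3/(s+2)
Inverse Laplace transform (L^(-1){1/(s+1)}=e^(-t), L^(-1){1/(s+2)}=e^(-2t)):

Answer: y(t)=1·e^(-t)+3·e^(-2t)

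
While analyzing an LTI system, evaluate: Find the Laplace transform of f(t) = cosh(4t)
L{cosh(at)} = s/(s²-a²)
L{cosh(4t)} = s/(s²-16)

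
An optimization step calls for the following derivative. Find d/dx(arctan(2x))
d/dx[arctan(u)] = u'/(1+u²), u = 2x, u' = 2

Answer: 2/(1+4x²)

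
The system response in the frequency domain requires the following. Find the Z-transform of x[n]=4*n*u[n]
Z{n * u[n]} = z/(z-1)^2
By linearity: Z{4 * n * u[n]} = 4z/(z-1)^2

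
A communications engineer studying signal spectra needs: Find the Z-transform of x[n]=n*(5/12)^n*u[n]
Using the property Z{n * a^n * u[n]}=az/(z-a)^2
With a=5/12: X(z)=(5/12)z/(z - 5/12)^2, |z| > 5/12

Answer: (5/12)z/(z - 5/12)^2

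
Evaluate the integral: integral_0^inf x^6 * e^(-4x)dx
This is a Gamma integral. Substitute u=4x (du=4 dx):
integral_0^inf x^6 * e^(-4x) dx=(1/4^7) integral_0^inf u^6 * e^(-u) du
=Gamma(7)/4^7=6!/4^7=720/16384

Answer: 45/1024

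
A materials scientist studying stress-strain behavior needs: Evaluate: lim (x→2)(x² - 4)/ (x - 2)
Factor: (x² - 4) = (x-2)(x + 2)
Cancel (x-2): lim(x→2) (x + 2) = 4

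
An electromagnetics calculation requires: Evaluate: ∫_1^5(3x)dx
Step 1: Find antiderivative F(x) = (3/2)x^2
Step 2: F(5) - F(1) = 75/2 - (3/2) = 36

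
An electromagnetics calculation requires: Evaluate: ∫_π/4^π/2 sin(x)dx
Antiderivative: -cos(x)
Evaluate at bounds: [-cos(1·π/2)/1] - [-cos(1·π/4)/1]
=(-(0)+(√2/2))/1=√2/2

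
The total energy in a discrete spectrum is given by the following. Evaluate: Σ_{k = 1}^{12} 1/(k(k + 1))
Partial fractions: 1/(k(k + 1))=1/k - 1/(k + 1)
Telescoping sum: 1(1 - 1/13)=1·12/13

Answer: 12/13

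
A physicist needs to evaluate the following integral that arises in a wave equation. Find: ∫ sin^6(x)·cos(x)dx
Let u = sin(x), du = cos(x) dx
∫ u^6 du = u^7/7+C

Answer: sin^7(x)/7+C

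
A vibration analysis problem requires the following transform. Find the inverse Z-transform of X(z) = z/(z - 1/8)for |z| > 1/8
Standard pair: z/(z-a) <-> a^n * u[n] for causal signals
With a = 1/8: x[n] = (1/8)^n * u[n]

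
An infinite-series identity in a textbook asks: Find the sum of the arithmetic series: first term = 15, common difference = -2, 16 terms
Last term: a_n = 15+(16-1)·-2 = -15
Sum = n(a_1+a_n)/2 = 16(15+(-15))/2 = 0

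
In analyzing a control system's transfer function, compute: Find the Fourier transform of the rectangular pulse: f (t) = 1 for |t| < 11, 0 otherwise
F(omega) = integral from -11 to 11 of e^(-j * omega * t) dt
= 2 * sin(11 * omega)/omega = 22 * sinc(11 * omega/pi)

Answer: 2 * sin(11 * omega)/omega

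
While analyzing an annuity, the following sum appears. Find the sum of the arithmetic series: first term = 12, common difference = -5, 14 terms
Last term: a_n=12+(14-1)·-5=-53
Sum=n(a_1+a_n)/2=14(12+(-53))/2=-287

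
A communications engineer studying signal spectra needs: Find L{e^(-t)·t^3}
First shifting: L{e^(at)f(t)}=F(s-a)
L{t^3}=6/s^4
Shift s → s+1: 6/(s+1)^4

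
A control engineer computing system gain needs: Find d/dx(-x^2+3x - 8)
Power rule: d/dx(ax^n)=n·a·x^(n-1)
Term by term: -2·x+3

Answer: -2x+3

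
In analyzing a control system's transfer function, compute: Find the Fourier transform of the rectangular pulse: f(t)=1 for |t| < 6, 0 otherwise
F(omega)=integral from -6 to 6 of e^(-j * omega * t) dt
=2 * sin(6 * omega)/omega=12 * sinc(6 * omega/pi)

Answer: 2 * sin(6 * omega)/omega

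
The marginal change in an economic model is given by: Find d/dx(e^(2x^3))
Chain rule: d/dx[e^u] = e^u · u' where u = 2x^3
u' = 6x^2

Answer: 6x^2·e^(2x^3)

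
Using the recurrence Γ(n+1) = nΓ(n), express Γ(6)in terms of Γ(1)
Γ(6) = 5Γ(5) = 5·4Γ(4) = ... = 5!·Γ(1) = 120·Γ(1)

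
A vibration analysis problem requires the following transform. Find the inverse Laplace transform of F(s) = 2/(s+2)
L^(-1){2/(s-a)}=c·e^(at)
Here a=-2, c=2

Answer: 2e^(-2t)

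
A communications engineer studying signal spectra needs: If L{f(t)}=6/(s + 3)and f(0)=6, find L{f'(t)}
L{f'(t)} = s·F(s) - f(0) = 6s/(s+3)-6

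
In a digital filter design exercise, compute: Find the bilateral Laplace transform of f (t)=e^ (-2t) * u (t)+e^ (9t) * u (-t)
For e^(-2t)*u(t): L = 1/(s+2), Re(s) > -2
For e^(9t)*u(-t): L = -1/(s-9), Re(s) < 9
Combined: F(s) = 1/(s+2)-1/(s-9), -2 < Re(s) < 9

Answer: 1/(s+2)-1/(s-9), ROC: -2 < Re(s) < 9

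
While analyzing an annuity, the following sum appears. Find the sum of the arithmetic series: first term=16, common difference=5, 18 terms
Last term: a_n=16 + (18 - 1)·5=101
Sum=n(a_1 + a_n)/2=18(16 + 101)/2=1053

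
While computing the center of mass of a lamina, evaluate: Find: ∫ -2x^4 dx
Using power rule: ∫ -2x^4 dx=-2/5 x^5 + C=(-2/5)x^5 + C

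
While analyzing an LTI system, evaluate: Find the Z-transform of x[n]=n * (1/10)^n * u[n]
Using the property Z{n * a^n * u[n]} = az/(z-a)^2
With a = 1/10: X(z) = (1/10)z/(z - 1/10)^2, |z| > 1/10

Answer: (1/10)z/(z - 1/10)^2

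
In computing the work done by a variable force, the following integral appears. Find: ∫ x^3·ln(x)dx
By parts: u = ln(x), dv = x^3 dx
du = 1/x dx, v = x^4/4
= x^4·ln(x)/4 - ∫ x^3/4 dx
= x^4·ln(x)/4 - x^4/16 + C

Answer: x^4(ln(x)/4 - 1/16) + C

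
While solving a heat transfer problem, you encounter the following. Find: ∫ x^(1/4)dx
Power rule: ∫ x^(1/4) dx=x^(5/4)/(5/4) + C

Answer: (4/5)·x^(5/4) + C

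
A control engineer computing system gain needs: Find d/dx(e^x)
Chain rule: d/dx[e^u]=e^u · u' where u=x
u'=1

Answer: 1·e^x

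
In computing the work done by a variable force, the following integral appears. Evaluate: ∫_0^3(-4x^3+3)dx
Step 1: Find antiderivative F(x)=-x^4+3x
Step 2: F(3) - F(0)=-72 - (0)=-72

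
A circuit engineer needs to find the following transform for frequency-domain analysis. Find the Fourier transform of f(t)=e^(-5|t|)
Using the standard pair: F{e^(-a|t|)}=2a/(a^2 + omega^2)
With a=5: F(omega)=10/(25 + omega^2)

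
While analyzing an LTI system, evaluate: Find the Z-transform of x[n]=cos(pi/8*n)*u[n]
Z{cos(w0*n)*u[n]}=z(z - cos(w0))/(z^2 - 2z*cos(w0) + 1)
With w0=pi/8: X(z)=z(z - cos(pi/8))/(z^2 - 2z*cos(pi/8) + 1)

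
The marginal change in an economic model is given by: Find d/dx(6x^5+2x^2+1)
Power rule: d/dx(ax^n) = n·a·x^(n-1)
Term by term: 30·x^4 + 4·x

Answer: 30x^4 + 4x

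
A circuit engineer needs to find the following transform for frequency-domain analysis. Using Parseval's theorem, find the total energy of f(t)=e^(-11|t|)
Parseval's theorem: E=integral |f(t)|^2 dt=(1/2pi) integral |F(omega)|^2 domega
E=integral_{-inf}^{inf} e^(-22|t|) dt=2*integral_0^inf e^(-22t) dt=2/(2*11)=1/11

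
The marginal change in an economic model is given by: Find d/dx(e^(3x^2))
Chain rule: d/dx[e^u]=e^u · u' where u=3x^2
u'=6x

Answer: 6x·e^(3x^2)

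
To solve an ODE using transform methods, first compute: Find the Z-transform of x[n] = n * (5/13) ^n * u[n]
Using the property Z{n * a^n * u[n]} = az/(z-a)^2
With a = 5/13: X(z) = (5/13)z/(z - 5/13)^2, |z| > 5/13

Answer: (5/13)z/(z - 5/13)^2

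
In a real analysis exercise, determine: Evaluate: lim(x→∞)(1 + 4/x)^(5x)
Rewrite as [(1+4/x)^x]^5.
lim(1+4/x)^x = e^4, so limit = (e^4)^5 = e^20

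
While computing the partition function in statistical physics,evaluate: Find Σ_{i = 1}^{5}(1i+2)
=1·Σ i+2·5=1·15+10=25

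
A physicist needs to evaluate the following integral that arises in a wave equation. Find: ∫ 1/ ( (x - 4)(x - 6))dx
Partial fractions: 1/((x-4)(x-6))=A/(x-4) + B/(x-6)
A=-1/2, B=1/2
∫ [-1/2· 1/(x-4) + 1/2· 1/(x-6)] dx
=(1/2)[ln|x-6| - ln|x-4|] + C

Answer: (1/2)·ln|(x-6)/(x-4)| + C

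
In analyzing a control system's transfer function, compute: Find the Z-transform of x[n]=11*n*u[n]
Z{n*u[n]} = z/(z-1)^2
By linearity: Z{11*n*u[n]} = 11z/(z-1)^2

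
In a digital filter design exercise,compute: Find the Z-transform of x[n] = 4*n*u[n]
Z{n*u[n]}=z/(z-1)^2
By linearity: Z{4*n*u[n]}=4z/(z-1)^2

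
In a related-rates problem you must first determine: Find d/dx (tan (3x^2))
Chain rule: d/dx[tan(u)] = sec²(u)·u' where u = 3x^2
u' = 6x

Answer: 6x·sec²(3x^2)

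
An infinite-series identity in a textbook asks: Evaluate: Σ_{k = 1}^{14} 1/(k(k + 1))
Partial fractions: 1/(k(k+1)) = 1/k - 1/(k+1)
Telescoping sum: 1(1-1/15) = 1·14/15

Answer: 14/15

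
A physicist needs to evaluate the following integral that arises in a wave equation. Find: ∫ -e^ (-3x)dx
Since d/dx[e^(-3x)]=-3e^(-3x), we get 1/3 e^(-3x) + C

Answer: (1/3)e^(-3x) + C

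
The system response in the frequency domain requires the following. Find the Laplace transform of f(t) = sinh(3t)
L{sinh(at)} = a/(s²-a²)
L{sinh(3t)} = 3/(s²-9)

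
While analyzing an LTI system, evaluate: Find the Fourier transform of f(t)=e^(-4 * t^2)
The Fourier transform of a Gaussian e^(-a * t^2) is sqrt(pi/a) * e^(-omega^2/(4a)).
With a=4: F(omega)=sqrt(pi)/2 * e^(-omega^2/16)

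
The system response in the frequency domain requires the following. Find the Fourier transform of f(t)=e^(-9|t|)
Using the standard pair: F{e^(-a|t|)}=2a/(a^2+omega^2)
With a=9: F(omega)=18/(81+omega^2)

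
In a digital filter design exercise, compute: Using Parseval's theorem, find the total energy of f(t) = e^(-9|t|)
Parseval's theorem: E=integral |f(t)|^2 dt=(1/2pi) integral |F(omega)|^2 domega
E=integral_{-inf}^{inf} e^(-18|t|) dt=2 * integral_0^inf e^(-18t) dt=2/(2 * 9)=1/9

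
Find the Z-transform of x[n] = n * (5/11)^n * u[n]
Using the property Z{n*a^n*u[n]}=az/(z-a)^2
With a=5/11: X(z)=(5/11)z/(z - 5/11)^2, |z| > 5/11

Answer: (5/11)z/(z - 5/11)^2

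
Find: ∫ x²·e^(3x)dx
Integration by parts twice:
First: u = x², dv = e^(3x) dx => x²e^(3x)/3 - (2/3)∫ xe^(3x) dx
Second (∫ xe^(3x) dx): xe^(3x)/3 - e^(3x)/9
Combining: e^(3x)(x²/3 - 2x/9 + 2/27) + C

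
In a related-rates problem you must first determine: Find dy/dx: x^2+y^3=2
Differentiate: 2x+3y^2·(dy/dx) = 0
dy/dx = -2x/(3y^2)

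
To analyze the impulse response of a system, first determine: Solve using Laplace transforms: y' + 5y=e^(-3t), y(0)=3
Take L: sY - 3 + 5Y = 1/(s + 3)
Y(s + 5) = 1/(s + 3) + 3
Y = 1/((s + 3)(s + 5)) + 3/(s + 5)
Partial fractions: 1/((s + 3)(s + 5)) = (1/2)/(s + 3) - (1/2)/(s + 5)
So Y = (1/2)/(s + 3) + (5/2)/(s + 5)
Inverse Laplace transform (L^(-1){1/(s + 3)} = e^(-3t), L^(-1){1/(s + 5)} = e^(-5t)):

Answer: y(t) = (1/2)·e^(-3t) + (5/2)·e^(-5t)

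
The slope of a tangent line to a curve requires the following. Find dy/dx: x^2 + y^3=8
Differentiate: 2x + 3y^2·(dy/dx)=0
dy/dx=-2x/(3y^2)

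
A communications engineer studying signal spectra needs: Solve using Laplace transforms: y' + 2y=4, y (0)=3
Take L of both sides: sY(s)-3+2Y(s) = 4/s
Y(s)(s+2) = 4/s+3
Y(s) = 4/(s(s+2))+3/(s+2)
Partial fractions: 4/(s(s+2)) = 2/s - 2/(s+2)
So Y(s) = 2/s+1/(s+2)
Inverse transform (L^(-1){1/s} = 1, L^(-1){1/(s+2)} = e^(-2t)):

Answer: y(t) = 2+e^(-2t)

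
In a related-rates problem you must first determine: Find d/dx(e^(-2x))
Chain rule: d/dx[e^u] = e^u · u' where u = -2x
u' = -2

Answer: -2·e^(-2x)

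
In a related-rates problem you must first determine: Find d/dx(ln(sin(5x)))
Chain rule: d/dx[ln(u)]=u'/u where u=sin(5x)
u'=5cos(5x)

Answer: (5cos(5x))/(sin(5x))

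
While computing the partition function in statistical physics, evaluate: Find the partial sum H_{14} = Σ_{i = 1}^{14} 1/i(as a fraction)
H_14=1+1/2+1/3+...+1/14
=1171733/360360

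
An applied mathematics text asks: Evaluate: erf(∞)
erf(∞) = 1 (the error function converges to 1)

Answer: 1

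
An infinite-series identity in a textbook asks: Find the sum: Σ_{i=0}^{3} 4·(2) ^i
Geometric series: S = a(1 - r^n)/(1 - r)
a = 4, r = 2, n = 4
S = 4(1-16)/-1 = 60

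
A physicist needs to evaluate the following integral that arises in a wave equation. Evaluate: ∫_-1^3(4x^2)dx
Step 1: Find antiderivative F(x)=(4/3)x^3
Step 2: F(3) - F(-1)=36 - (-4/3)=112/3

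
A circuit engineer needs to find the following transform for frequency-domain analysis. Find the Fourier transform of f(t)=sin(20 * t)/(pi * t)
sin(W*t)/(pi*t) = (W/pi)*sinc(W*t/pi) is the impulse response of the ideal low-pass filter with cutoff W (here W = 20).
Its Fourier transform is a rectangular function:
F(omega) = 1 for |omega| < 20, 0 otherwise

Answer: rect(omega/40) [i.e., 1 for |omega| < 20, 0 otherwise]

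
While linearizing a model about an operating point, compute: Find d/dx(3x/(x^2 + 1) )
Quotient rule: (f/g)'=(f'g - fg')/g²
f=3x, f'=3
g=x^2+1, g'=2x

Answer: (3·(x^2+1)-6x^2)/(x^2+1)²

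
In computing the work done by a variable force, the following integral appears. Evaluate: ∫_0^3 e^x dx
Antiderivative: e^x
Evaluate: (e^3 - 1)

Answer: e^3 - 1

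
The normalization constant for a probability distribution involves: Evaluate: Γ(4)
Γ(n)=(n-1)! for positive integers
Γ(4)=3!=6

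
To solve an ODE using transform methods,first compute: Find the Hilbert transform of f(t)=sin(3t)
The Hilbert transform shifts each frequency component by -pi/2.
H{sin(wt)} = -cos(wt)
With w = 3: H{sin(3t)} = -cos(3t)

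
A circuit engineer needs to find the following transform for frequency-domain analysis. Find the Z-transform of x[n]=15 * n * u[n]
Z{n * u[n]}=z/(z-1)^2
By linearity: Z{15 * n * u[n]}=15z/(z-1)^2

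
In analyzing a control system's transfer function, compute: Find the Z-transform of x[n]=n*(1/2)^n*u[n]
Using the property Z{n*a^n*u[n]}=az/(z-a)^2
With a=1/2: X(z)=(1/2)z/(z - 1/2)^2, |z| > 1/2

Answer: (1/2)z/(z - 1/2)^2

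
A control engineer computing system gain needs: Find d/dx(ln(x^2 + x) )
Chain rule: d/dx[ln(u)] = u'/u where u = x^2 + x
u' = 2x + 1

Answer: (2x + 1)/(x^2 + x)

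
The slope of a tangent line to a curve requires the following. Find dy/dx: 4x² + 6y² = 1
Differentiate: 8x + 12y·(dy/dx) = 0
dy/dx = -8x/(12y) = -(2/3)·(x/y)

Answer: dy/dx = -(2/3)·(x/y)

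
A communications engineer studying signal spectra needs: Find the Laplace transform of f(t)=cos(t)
L{cos(wt)} = s/(s² + w²)
L{cos(t)} = s/(s² + 1)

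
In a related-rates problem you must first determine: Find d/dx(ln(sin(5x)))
Chain rule: d/dx[ln(u)] = u'/u where u = sin(5x)
u' = 5cos(5x)

Answer: (5cos(5x))/(sin(5x))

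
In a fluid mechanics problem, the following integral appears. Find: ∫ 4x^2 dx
Using power rule: ∫ 4x^2 dx=4/3 x^3 + C=(4/3)x^3 + C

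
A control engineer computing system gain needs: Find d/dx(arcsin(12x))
d/dx[arcsin(u)]=u'/√(1-u²), u=12x, u'=12

Answer: 12/√(1-144x²)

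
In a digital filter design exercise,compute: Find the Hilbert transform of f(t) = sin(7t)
The Hilbert transform shifts each frequency component by -pi/2.
H{sin(wt)} = -cos(wt)
With w = 7: H{sin(7t)} = -cos(7t)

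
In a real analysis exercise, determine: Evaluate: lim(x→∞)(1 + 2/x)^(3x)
Rewrite as [(1+2/x)^x]^3.
lim(1+2/x)^x=e^2, so limit=(e^2)^3=e^6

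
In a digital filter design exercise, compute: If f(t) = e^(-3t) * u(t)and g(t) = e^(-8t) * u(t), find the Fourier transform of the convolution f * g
By the convolution theorem: F{f * g}=F(omega) * G(omega)
F(omega)=1/(3 + j * omega), G(omega)=1/(8 + j * omega)
F{f * g}=1/((3 + j * omega)(8 + j * omega))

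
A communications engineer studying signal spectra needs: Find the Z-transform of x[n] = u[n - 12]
Using the time-shift property: Z{u[n-12]}=z^(-12) * z/(z-1)
=z^(-11)/(z-1)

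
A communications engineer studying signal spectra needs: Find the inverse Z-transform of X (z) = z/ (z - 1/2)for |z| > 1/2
Standard pair: z/(z-a) <-> a^n * u[n] for causal signals
With a = 1/2: x[n] = (1/2)^n * u[n]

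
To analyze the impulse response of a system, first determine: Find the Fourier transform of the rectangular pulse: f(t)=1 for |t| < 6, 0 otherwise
F(omega)=integral from -6 to 6 of e^(-j*omega*t) dt
=2*sin(6*omega)/omega=12*sinc(6*omega/pi)

Answer: 2*sin(6*omega)/omega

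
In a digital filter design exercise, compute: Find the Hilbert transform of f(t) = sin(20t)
The Hilbert transform shifts each frequency component by -pi/2.
H{sin(wt)} = -cos(wt)
With w = 20: H{sin(20t)} = -cos(20t)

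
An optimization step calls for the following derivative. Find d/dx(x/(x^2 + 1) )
Quotient rule: (f/g)' = (f'g - fg')/g²
f = x, f' = 1
g = x^2+1, g' = 2x

Answer: (1·(x^2+1)-2x^2)/(x^2+1)²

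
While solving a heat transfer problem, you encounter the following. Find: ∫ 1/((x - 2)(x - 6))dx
Partial fractions: 1/((x-2)(x-6)) = A/(x-2) + B/(x-6)
A = -1/4, B = 1/4
∫ [-1/4· 1/(x-2) + 1/4· 1/(x-6)] dx
= (1/4)[ln|x-6| - ln|x-2|] + C

Answer: (1/4)·ln|(x-6)/(x-2)| + C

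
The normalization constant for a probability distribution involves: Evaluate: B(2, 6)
B(x,y)=Γ(x)Γ(y)/Γ(x + y)=(x-1)!(y-1)!/(x + y-1)!
B(2,6)=1!·5!/7!=1/42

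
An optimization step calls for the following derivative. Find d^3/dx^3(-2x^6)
Apply power rule 3 times:
d^1: -12x^5
d^2: -60x^4
d^3: -240x^3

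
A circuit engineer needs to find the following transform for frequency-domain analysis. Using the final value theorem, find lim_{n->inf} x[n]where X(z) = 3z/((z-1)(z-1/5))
Final value theorem: lim x[n]=lim_{z->1} (z-1)*X(z)
(z-1)*X(z)=3z/(z-1/5)
As z->1: 3/(1-1/5)=3/(4/5)=15/4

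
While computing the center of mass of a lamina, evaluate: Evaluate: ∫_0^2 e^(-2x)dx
Antiderivative: (1/(-2))e^(-2x)
Evaluate: (1/(-2))(e^-4 - 1)

Answer: (e^-4 - 1)/(-2)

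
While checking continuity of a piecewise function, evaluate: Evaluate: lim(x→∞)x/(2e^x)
Apply L'Hôpital 1 times (∞/∞ each time):
Eventually get 1!/(2e^x) → 0

Answer: 0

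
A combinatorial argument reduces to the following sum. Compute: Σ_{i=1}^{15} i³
Using formula: Σ i^3=[n(n + 1)/2]²=[15·16/2]²=14400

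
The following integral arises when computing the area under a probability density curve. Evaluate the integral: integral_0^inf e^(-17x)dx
integral_0^inf e^(-17x) dx=[-1/17*e^(-17x)]_0^inf
=0 - (-1/17)=1/17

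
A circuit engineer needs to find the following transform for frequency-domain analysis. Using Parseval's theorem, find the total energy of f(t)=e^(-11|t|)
Parseval's theorem: E=integral |f(t)|^2 dt=(1/2pi) integral |F(omega)|^2 domega
E=integral_{-inf}^{inf} e^(-22|t|) dt=2*integral_0^inf e^(-22t) dt=2/(2*11)=1/11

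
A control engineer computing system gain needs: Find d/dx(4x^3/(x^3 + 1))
Quotient rule: (f/g)'=(f'g - fg')/g²
f=4x^3, f'=12x^2
g=x^3 + 1, g'=3x^2

Answer: (12x^2·(x^3 + 1) - 12x^5)/(x^3 + 1)²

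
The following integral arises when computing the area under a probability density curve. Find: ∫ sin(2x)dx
Using substitution u = 2x: ∫ sin(u) du/2 = -cos(u)/2+C

Answer: (-1/2)cos(2x)+C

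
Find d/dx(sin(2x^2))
Chain rule: d/dx[sin(u)]=cos(u)·u' where u=2x^2
u'=4x

Answer: 4x·cos(2x^2)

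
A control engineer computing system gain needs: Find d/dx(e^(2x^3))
Chain rule: d/dx[e^u] = e^u · u' where u = 2x^3
u' = 6x^2

Answer: 6x^2·e^(2x^3)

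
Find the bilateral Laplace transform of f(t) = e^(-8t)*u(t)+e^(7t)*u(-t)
For e^(-8t) * u(t): L = 1/(s + 8), Re(s) > -8
For e^(7t) * u(-t): L = -1/(s-7), Re(s) < 7
Combined: F(s) = 1/(s + 8) - 1/(s-7), -8 < Re(s) < 7

Answer: 1/(s + 8) - 1/(s-7), ROC: -8 < Re(s) < 7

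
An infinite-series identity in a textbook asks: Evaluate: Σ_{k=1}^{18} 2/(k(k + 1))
Partial fractions: 2/(k(k+1))=2/k - 2/(k+1)
Telescoping sum: 2(1-1/19)=2·18/19

Answer: 36/19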